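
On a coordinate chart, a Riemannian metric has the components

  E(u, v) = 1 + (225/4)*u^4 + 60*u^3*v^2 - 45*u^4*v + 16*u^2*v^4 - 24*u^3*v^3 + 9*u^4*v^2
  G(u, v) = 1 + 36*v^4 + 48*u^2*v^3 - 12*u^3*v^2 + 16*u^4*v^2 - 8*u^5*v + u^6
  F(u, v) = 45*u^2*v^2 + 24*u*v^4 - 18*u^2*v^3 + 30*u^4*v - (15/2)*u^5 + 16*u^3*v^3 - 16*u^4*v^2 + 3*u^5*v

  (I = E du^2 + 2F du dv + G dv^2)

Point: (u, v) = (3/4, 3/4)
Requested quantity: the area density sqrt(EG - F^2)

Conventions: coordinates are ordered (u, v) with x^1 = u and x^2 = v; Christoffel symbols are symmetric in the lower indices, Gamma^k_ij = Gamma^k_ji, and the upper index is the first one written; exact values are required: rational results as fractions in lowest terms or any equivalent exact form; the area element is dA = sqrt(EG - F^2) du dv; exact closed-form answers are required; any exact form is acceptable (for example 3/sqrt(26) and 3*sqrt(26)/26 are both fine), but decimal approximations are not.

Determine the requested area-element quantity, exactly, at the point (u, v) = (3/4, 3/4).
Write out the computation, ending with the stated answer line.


E = 92305/4096, F = 88209/4096, G = 92305/4096; EG - F^2 = 90257/2048

Answer: sqrt(EG - F^2) = sqrt(180514)/64


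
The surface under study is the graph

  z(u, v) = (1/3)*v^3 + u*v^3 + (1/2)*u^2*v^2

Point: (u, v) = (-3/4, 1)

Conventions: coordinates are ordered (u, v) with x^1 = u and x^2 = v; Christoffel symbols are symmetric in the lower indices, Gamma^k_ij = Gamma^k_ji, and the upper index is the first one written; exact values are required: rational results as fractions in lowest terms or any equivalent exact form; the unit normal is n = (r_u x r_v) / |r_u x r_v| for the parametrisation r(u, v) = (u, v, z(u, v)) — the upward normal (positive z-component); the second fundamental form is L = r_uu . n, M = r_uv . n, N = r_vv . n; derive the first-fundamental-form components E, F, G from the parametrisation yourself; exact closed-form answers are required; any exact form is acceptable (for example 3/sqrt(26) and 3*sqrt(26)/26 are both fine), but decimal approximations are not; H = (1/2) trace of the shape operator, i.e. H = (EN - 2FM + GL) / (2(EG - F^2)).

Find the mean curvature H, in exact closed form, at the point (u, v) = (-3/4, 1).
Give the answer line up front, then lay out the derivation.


Answer: H = -16*sqrt(393)/17161

z_u = 1/4, z_v = -11/16, z_uu = 1, z_uv = 3/2, z_vv = -31/16
E = 17/16, F = -11/64, G = 377/256; answer radicand W^2 = 393/256
unnormalised second-form numerators: l = 1, m = 3/2, n = -31/16; L = l/sqrt(393/256), and similarly M = m/sqrt(W^2), N = n/sqrt(W^2)
H = (E*n - 2*F*m + G*l) / (2*(EG - F^2)*sqrt(W^2)); E*n - 2*F*m + G*l = -9/128, EG - F^2 = 393/256, so H = (-3/131)/sqrt(393/256)


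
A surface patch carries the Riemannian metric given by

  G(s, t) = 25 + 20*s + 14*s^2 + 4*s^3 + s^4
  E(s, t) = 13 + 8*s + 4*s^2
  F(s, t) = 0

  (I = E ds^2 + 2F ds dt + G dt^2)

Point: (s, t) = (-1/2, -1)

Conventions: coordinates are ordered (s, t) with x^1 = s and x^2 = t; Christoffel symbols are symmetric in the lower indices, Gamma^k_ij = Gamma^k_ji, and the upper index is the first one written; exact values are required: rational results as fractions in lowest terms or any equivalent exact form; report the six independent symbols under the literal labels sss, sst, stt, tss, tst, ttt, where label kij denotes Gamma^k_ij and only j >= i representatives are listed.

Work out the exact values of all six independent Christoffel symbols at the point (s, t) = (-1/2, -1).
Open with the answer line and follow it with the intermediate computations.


Answer: Gamma_sss = 1/5, Gamma_sst = 0, Gamma_stt = -17/40, Gamma_tss = 0, Gamma_tst = 4/17, Gamma_ttt = 0

E = 10, F = 0, G = 289/16 at the point
E_s = 4, E_t = 0, F_s = 0, F_t = 0, G_s = 17/2, G_t = 0
EG - F^2 = 1445/8;  g^inv = (8/1445) * [[289/16, 0], [0, 10]]
first-kind symbols [ij,l] = (1/2)(d_i g_jl + d_j g_il - d_l g_ij): [ss,s] = E_s/2 = 2, [ss,t] = F_s - E_t/2 = 0, [st,s] = E_t/2 = 0, [st,t] = G_s/2 = 17/4, [tt,s] = F_t - G_s/2 = -17/4, [tt,t] = G_t/2 = 0
Gamma^s_ij = (G*[ij,s] - F*[ij,t])/(EG - F^2), Gamma^t_ij = (E*[ij,t] - F*[ij,s])/(EG - F^2)


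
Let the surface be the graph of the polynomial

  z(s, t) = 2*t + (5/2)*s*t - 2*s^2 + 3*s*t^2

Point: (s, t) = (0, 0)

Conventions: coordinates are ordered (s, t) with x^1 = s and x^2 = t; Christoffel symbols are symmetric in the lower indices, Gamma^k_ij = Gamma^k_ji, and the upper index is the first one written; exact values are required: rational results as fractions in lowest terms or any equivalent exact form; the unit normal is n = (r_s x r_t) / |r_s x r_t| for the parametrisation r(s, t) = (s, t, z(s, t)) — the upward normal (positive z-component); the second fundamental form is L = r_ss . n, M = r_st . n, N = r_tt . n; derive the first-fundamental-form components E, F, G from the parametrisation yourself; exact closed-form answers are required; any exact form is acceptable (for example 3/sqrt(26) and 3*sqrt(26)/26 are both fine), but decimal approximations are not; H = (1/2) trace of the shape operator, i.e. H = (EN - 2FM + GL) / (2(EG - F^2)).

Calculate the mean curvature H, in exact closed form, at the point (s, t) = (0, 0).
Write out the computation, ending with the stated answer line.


z_s = 0, z_t = 2, z_ss = -4, z_st = 5/2, z_tt = 0
E = 1, F = 0, G = 5; answer radicand W^2 = 5
unnormalised second-form numerators: l = -4, m = 5/2, n = 0; L = l/sqrt(5), and similarly M = m/sqrt(W^2), N = n/sqrt(W^2)
H = (E*n - 2*F*m + G*l) / (2*(EG - F^2)*sqrt(W^2)); E*n - 2*F*m + G*l = -20, EG - F^2 = 5, so H = (-2)/sqrt(5)

Answer: H = -2*sqrt(5)/5


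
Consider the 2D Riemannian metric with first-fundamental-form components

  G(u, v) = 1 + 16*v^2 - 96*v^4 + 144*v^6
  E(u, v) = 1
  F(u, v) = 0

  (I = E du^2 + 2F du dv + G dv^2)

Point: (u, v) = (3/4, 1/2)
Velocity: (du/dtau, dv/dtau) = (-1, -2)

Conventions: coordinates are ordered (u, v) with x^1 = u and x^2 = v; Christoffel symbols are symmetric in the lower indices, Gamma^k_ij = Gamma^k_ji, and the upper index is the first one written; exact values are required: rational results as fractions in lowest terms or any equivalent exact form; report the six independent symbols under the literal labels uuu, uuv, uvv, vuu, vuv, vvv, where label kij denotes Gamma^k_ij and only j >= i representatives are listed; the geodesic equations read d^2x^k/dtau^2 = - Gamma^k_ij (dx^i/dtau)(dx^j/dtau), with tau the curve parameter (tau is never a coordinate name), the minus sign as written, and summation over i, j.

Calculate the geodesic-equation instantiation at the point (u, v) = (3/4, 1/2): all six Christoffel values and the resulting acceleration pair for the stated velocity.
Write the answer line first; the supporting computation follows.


Answer: Gamma_uuu = 0, Gamma_uuv = 0, Gamma_uvv = 0, Gamma_vuu = 0, Gamma_vuv = 0, Gamma_vvv = -2; accelerations (d^2u/dtau^2, d^2v/dtau^2) = (0, 8)

E = 1, F = 0, G = 5/4 at the point
E_u = 0, E_v = 0, F_u = 0, F_v = 0, G_u = 0, G_v = -5
EG - F^2 = 5/4;  g^inv = (4/5) * [[5/4, 0], [0, 1]]
first-kind symbols [ij,l] = (1/2)(d_i g_jl + d_j g_il - d_l g_ij): [uu,u] = E_u/2 = 0, [uu,v] = F_u - E_v/2 = 0, [uv,u] = E_v/2 = 0, [uv,v] = G_u/2 = 0, [vv,u] = F_v - G_u/2 = 0, [vv,v] = G_v/2 = -5/2
Gamma^u_ij = (G*[ij,u] - F*[ij,v])/(EG - F^2), Gamma^v_ij = (E*[ij,v] - F*[ij,u])/(EG - F^2)
Gamma_uuu = 0, Gamma_uuv = 0, Gamma_uvv = 0, Gamma_vuu = 0, Gamma_vuv = 0, Gamma_vvv = -2
d^2u/dtau^2 = -(Gamma_uuu*(-1)^2 + 2*Gamma_uuv*(-1)*(-2) + Gamma_uvv*(-2)^2) = 0
d^2v/dtau^2 = -(Gamma_vuu*(-1)^2 + 2*Gamma_vuv*(-1)*(-2) + Gamma_vvv*(-2)^2) = 8


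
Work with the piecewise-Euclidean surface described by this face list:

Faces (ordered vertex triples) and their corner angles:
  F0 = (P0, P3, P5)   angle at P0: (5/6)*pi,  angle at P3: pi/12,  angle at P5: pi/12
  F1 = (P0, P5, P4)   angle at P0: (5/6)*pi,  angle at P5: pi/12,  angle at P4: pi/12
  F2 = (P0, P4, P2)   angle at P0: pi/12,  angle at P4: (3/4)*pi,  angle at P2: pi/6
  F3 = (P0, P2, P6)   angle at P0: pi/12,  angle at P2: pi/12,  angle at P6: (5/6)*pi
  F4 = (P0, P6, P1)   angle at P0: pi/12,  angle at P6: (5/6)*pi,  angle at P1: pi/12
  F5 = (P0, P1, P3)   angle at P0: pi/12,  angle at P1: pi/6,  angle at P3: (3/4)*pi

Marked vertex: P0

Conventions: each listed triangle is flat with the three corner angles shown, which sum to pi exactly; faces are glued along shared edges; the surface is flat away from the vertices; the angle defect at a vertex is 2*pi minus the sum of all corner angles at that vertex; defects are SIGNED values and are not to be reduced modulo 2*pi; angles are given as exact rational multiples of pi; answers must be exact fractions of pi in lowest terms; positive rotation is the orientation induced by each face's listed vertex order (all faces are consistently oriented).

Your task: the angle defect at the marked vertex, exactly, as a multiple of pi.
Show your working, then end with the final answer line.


Sum of corner angles at P0: 2*pi
defect = 2*pi - 2*pi

Answer: defect(P0) = 0


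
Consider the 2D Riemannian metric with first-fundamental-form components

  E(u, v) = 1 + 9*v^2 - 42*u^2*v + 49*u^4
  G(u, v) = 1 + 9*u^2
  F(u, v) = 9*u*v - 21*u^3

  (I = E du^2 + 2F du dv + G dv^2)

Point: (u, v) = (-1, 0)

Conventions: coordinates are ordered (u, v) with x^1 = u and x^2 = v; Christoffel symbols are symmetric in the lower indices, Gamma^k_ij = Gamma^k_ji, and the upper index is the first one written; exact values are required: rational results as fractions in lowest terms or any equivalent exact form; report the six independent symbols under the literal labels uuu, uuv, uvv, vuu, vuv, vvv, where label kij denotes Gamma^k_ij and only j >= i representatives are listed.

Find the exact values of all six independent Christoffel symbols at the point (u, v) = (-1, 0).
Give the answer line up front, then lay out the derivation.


Answer: Gamma_uuu = -98/59, Gamma_uuv = -21/59, Gamma_uvv = 0, Gamma_vuu = -42/59, Gamma_vuv = -9/59, Gamma_vvv = 0

E = 50, F = 21, G = 10 at the point
E_u = -196, E_v = -42, F_u = -63, F_v = -9, G_u = -18, G_v = 0
EG - F^2 = 59;  g^inv = (1/59) * [[10, -21], [-21, 50]]
first-kind symbols [ij,l] = (1/2)(d_i g_jl + d_j g_il - d_l g_ij): [uu,u] = E_u/2 = -98, [uu,v] = F_u - E_v/2 = -42, [uv,u] = E_v/2 = -21, [uv,v] = G_u/2 = -9, [vv,u] = F_v - G_u/2 = 0, [vv,v] = G_v/2 = 0
Gamma^u_ij = (G*[ij,u] - F*[ij,v])/(EG - F^2), Gamma^v_ij = (E*[ij,v] - F*[ij,u])/(EG - F^2)


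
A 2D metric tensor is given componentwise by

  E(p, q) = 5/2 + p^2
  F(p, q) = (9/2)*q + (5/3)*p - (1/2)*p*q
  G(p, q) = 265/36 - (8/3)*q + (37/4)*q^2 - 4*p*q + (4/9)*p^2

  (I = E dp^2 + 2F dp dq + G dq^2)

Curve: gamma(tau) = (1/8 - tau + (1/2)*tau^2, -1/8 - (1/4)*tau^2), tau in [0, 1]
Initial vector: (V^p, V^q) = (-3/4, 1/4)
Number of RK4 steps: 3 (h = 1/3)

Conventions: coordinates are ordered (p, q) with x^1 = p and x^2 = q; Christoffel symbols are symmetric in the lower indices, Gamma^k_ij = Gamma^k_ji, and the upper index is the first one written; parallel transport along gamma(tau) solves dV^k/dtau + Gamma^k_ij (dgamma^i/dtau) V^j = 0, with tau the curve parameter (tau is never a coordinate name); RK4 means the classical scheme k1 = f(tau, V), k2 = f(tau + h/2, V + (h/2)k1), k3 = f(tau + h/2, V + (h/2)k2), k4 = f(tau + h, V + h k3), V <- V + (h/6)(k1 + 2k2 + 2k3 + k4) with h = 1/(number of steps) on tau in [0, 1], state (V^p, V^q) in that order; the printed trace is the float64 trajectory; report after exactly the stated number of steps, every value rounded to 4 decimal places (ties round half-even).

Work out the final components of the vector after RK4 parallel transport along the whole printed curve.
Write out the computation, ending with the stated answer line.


gamma'(tau) = (-1 + tau, -(1/2)*tau); f(tau, V)^k = -Gamma^k_ij(gamma(tau)) gamma'^i(tau) V^j; h = 1/3; intermediate values shown to 6 dp
curve data and Christoffel symbols at the stage parameters:
  tau = 0.000000: gamma = (0.125000, -0.125000), gamma' = (-1.000000, 0.000000); Gamma_ppp = 0.080277, Gamma_ppq = 0.005352, Gamma_pqq = 1.604492, Gamma_qpp = 0.222165, Gamma_qpq = 0.038871, Gamma_qqq = -0.276144
  tau = 0.166667: gamma = (-0.027778, -0.131944), gamma' = (-0.833333, -0.083333); Gamma_ppp = 0.046448, Gamma_ppq = 0.008390, Gamma_pqq = 1.657572, Gamma_qpp = 0.224240, Gamma_qpq = 0.032689, Gamma_qqq = -0.182489
  tau = 0.333333: gamma = (-0.152778, -0.152778), gamma' = (-0.666667, -0.166667); Gamma_ppp = 0.023931, Gamma_ppq = 0.011913, Gamma_pqq = 1.679291, Gamma_qpp = 0.223489, Gamma_qpq = 0.031515, Gamma_qqq = -0.106217
  tau = 0.500000: gamma = (-0.250000, -0.187500), gamma' = (-0.500000, -0.250000); Gamma_ppp = 0.013397, Gamma_ppq = 0.017907, Gamma_pqq = 1.675927, Gamma_qpp = 0.221466, Gamma_qpq = 0.035741, Gamma_qqq = -0.051836
  tau = 0.666667: gamma = (-0.319444, -0.236111), gamma' = (-0.333333, -0.333333); Gamma_ppp = 0.014804, Gamma_ppq = 0.028677, Gamma_pqq = 1.649807, Gamma_qpp = 0.219258, Gamma_qpq = 0.045704, Gamma_qqq = -0.022420
  tau = 0.833333: gamma = (-0.361111, -0.298611), gamma' = (-0.166667, -0.416667); Gamma_ppp = 0.028011, Gamma_ppq = 0.046831, Gamma_pqq = 1.597582, Gamma_qpp = 0.217449, Gamma_qpq = 0.061607, Gamma_qqq = -0.020777
  tau = 1.000000: gamma = (-0.375000, -0.375000), gamma' = (0.000000, -0.500000); Gamma_ppp = 0.053060, Gamma_ppq = 0.075072, Gamma_pqq = 1.509375, Gamma_qpp = 0.216178, Gamma_qpq = 0.083194, Gamma_qqq = -0.049720
step 0: V^p = -0.7500, V^q = 0.2500
step 1: k1 = (-0.058870, -0.156906), k2 = (0.002544, -0.141359), k3 = (0.003324, -0.139388), k4 = (0.045148, -0.114840); V <- V + (h/6)(k1 + 2k2 + 2k3 + k4): V^p = -0.7501, V^q = 0.2037
step 2: k1 = (0.045176, -0.115027), k2 = (0.070672, -0.087957), k3 = (0.072650, -0.087426), k4 = (0.087148, -0.062757); V <- V + (h/6)(k1 + 2k2 + 2k3 + k4): V^p = -0.7268, V^q = 0.1743
step 3: k1 = (0.087011, -0.062841), k2 = (0.093136, -0.043837), k3 = (0.095294, -0.043769), k4 = (0.094475, -0.032884); V <- V + (h/6)(k1 + 2k2 + 2k3 + k4): V^p = -0.6958, V^q = 0.1593

Answer: V^p = -0.6958, V^q = 0.1593


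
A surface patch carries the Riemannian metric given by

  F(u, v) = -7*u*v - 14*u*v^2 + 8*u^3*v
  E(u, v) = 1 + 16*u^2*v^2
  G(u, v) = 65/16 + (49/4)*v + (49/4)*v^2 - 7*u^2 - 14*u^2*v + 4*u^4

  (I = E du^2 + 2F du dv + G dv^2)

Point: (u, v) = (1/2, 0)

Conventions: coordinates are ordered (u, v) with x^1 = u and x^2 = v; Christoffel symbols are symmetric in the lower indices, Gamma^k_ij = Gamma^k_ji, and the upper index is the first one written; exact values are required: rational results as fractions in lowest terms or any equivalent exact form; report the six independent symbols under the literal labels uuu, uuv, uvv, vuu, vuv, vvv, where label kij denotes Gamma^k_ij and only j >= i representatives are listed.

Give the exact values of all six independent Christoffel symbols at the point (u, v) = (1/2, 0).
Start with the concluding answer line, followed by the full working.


Answer: Gamma_uuu = 0, Gamma_uuv = 0, Gamma_uvv = 0, Gamma_vuu = 0, Gamma_vuv = -40/41, Gamma_vvv = 70/41

E = 1, F = 0, G = 41/16 at the point
E_u = 0, E_v = 0, F_u = 0, F_v = -5/2, G_u = -5, G_v = 35/4
EG - F^2 = 41/16;  g^inv = (16/41) * [[41/16, 0], [0, 1]]
first-kind symbols [ij,l] = (1/2)(d_i g_jl + d_j g_il - d_l g_ij): [uu,u] = E_u/2 = 0, [uu,v] = F_u - E_v/2 = 0, [uv,u] = E_v/2 = 0, [uv,v] = G_u/2 = -5/2, [vv,u] = F_v - G_u/2 = 0, [vv,v] = G_v/2 = 35/8
Gamma^u_ij = (G*[ij,u] - F*[ij,v])/(EG - F^2), Gamma^v_ij = (E*[ij,v] - F*[ij,u])/(EG - F^2)


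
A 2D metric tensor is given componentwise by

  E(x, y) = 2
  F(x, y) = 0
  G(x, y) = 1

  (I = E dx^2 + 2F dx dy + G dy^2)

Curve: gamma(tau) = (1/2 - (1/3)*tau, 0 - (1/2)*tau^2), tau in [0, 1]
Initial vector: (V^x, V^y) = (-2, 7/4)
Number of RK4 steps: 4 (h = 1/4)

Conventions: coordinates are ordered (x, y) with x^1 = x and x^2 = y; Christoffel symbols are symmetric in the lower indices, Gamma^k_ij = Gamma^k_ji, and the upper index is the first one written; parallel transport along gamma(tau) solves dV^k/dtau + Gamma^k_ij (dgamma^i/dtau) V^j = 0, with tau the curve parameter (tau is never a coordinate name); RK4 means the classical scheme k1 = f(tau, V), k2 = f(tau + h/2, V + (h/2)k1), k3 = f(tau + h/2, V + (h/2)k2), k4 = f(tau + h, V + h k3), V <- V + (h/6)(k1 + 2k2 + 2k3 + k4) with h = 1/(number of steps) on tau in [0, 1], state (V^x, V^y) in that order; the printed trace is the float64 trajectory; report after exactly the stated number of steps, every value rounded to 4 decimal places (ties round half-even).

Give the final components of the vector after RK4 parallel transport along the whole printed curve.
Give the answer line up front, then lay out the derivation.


Answer: V^x = -2.0000, V^y = 1.7500

gamma'(tau) = (-1/3, -tau); f(tau, V)^k = -Gamma^k_ij(gamma(tau)) gamma'^i(tau) V^j; h = 1/4; intermediate values shown to 6 dp
curve data and Christoffel symbols at the stage parameters:
  tau = 0.000000: gamma = (0.500000, 0.000000), gamma' = (-0.333333, 0.000000); Gamma_xxx = 0.000000, Gamma_xxy = 0.000000, Gamma_xyy = 0.000000, Gamma_yxx = 0.000000, Gamma_yxy = 0.000000, Gamma_yyy = 0.000000
  tau = 0.125000: gamma = (0.458333, -0.007812), gamma' = (-0.333333, -0.125000); Gamma_xxx = 0.000000, Gamma_xxy = 0.000000, Gamma_xyy = 0.000000, Gamma_yxx = 0.000000, Gamma_yxy = 0.000000, Gamma_yyy = 0.000000
  tau = 0.250000: gamma = (0.416667, -0.031250), gamma' = (-0.333333, -0.250000); Gamma_xxx = 0.000000, Gamma_xxy = 0.000000, Gamma_xyy = 0.000000, Gamma_yxx = 0.000000, Gamma_yxy = 0.000000, Gamma_yyy = 0.000000
  tau = 0.375000: gamma = (0.375000, -0.070312), gamma' = (-0.333333, -0.375000); Gamma_xxx = 0.000000, Gamma_xxy = 0.000000, Gamma_xyy = 0.000000, Gamma_yxx = 0.000000, Gamma_yxy = 0.000000, Gamma_yyy = 0.000000
  tau = 0.500000: gamma = (0.333333, -0.125000), gamma' = (-0.333333, -0.500000); Gamma_xxx = 0.000000, Gamma_xxy = 0.000000, Gamma_xyy = 0.000000, Gamma_yxx = 0.000000, Gamma_yxy = 0.000000, Gamma_yyy = 0.000000
  tau = 0.625000: gamma = (0.291667, -0.195312), gamma' = (-0.333333, -0.625000); Gamma_xxx = 0.000000, Gamma_xxy = 0.000000, Gamma_xyy = 0.000000, Gamma_yxx = 0.000000, Gamma_yxy = 0.000000, Gamma_yyy = 0.000000
  tau = 0.750000: gamma = (0.250000, -0.281250), gamma' = (-0.333333, -0.750000); Gamma_xxx = 0.000000, Gamma_xxy = 0.000000, Gamma_xyy = 0.000000, Gamma_yxx = 0.000000, Gamma_yxy = 0.000000, Gamma_yyy = 0.000000
  tau = 0.875000: gamma = (0.208333, -0.382812), gamma' = (-0.333333, -0.875000); Gamma_xxx = 0.000000, Gamma_xxy = 0.000000, Gamma_xyy = 0.000000, Gamma_yxx = 0.000000, Gamma_yxy = 0.000000, Gamma_yyy = 0.000000
  tau = 1.000000: gamma = (0.166667, -0.500000), gamma' = (-0.333333, -1.000000); Gamma_xxx = 0.000000, Gamma_xxy = 0.000000, Gamma_xyy = 0.000000, Gamma_yxx = 0.000000, Gamma_yxy = 0.000000, Gamma_yyy = 0.000000
step 0: V^x = -2.0000, V^y = 1.7500
step 1: k1 = (0.000000, 0.000000), k2 = (0.000000, 0.000000), k3 = (0.000000, 0.000000), k4 = (0.000000, 0.000000); V <- V + (h/6)(k1 + 2k2 + 2k3 + k4): V^x = -2.0000, V^y = 1.7500
step 2: k1 = (0.000000, 0.000000), k2 = (0.000000, 0.000000), k3 = (0.000000, 0.000000), k4 = (0.000000, 0.000000); V <- V + (h/6)(k1 + 2k2 + 2k3 + k4): V^x = -2.0000, V^y = 1.7500
step 3: k1 = (0.000000, 0.000000), k2 = (0.000000, 0.000000), k3 = (0.000000, 0.000000), k4 = (0.000000, 0.000000); V <- V + (h/6)(k1 + 2k2 + 2k3 + k4): V^x = -2.0000, V^y = 1.7500
step 4: k1 = (0.000000, 0.000000), k2 = (0.000000, 0.000000), k3 = (0.000000, 0.000000), k4 = (0.000000, 0.000000); V <- V + (h/6)(k1 + 2k2 + 2k3 + k4): V^x = -2.0000, V^y = 1.7500


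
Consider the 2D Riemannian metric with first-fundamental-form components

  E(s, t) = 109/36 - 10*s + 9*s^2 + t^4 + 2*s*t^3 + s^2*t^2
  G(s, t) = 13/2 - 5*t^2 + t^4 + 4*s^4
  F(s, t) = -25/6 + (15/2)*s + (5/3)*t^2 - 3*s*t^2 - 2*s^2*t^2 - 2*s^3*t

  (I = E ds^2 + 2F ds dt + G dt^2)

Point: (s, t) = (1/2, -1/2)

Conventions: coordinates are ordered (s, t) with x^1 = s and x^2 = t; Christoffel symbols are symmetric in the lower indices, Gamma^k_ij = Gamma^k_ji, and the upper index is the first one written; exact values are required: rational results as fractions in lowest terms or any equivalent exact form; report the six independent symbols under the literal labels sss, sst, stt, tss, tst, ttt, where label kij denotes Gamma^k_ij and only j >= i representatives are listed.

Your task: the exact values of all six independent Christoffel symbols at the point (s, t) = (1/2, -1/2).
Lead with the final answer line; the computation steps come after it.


Answer: Gamma_sss = -90/809, Gamma_sst = 216/809, Gamma_stt = -2451/809, Gamma_tss = 1012/809, Gamma_tst = 160/809, Gamma_ttt = 162/809

E = 5/18, F = -3/8, G = 89/16 at the point
E_s = -1, E_t = 0, F_s = 7, F_t = 1/12, G_s = 2, G_t = 9/2
EG - F^2 = 809/576;  g^inv = (576/809) * [[89/16, 3/8], [3/8, 5/18]]
first-kind symbols [ij,l] = (1/2)(d_i g_jl + d_j g_il - d_l g_ij): [ss,s] = E_s/2 = -1/2, [ss,t] = F_s - E_t/2 = 7, [st,s] = E_t/2 = 0, [st,t] = G_s/2 = 1, [tt,s] = F_t - G_s/2 = -11/12, [tt,t] = G_t/2 = 9/4
Gamma^s_ij = (G*[ij,s] - F*[ij,t])/(EG - F^2), Gamma^t_ij = (E*[ij,t] - F*[ij,s])/(EG - F^2)


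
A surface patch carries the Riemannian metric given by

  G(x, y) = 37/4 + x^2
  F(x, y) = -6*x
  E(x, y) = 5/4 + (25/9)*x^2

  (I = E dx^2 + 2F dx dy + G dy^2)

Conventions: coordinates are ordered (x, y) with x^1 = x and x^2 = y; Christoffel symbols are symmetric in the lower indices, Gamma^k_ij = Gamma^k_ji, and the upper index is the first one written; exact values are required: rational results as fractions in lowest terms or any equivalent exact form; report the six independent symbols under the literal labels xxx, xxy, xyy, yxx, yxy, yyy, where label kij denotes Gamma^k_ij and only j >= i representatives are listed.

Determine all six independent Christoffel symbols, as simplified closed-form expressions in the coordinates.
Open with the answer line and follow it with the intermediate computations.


Answer: Gamma_xxx = (400*x^3 - 1484*x)/(400*x^4 - 1304*x^2 + 1665), Gamma_xxy = 864*x^2/(400*x^4 - 1304*x^2 + 1665), Gamma_xyy = (-144*x^3 - 1332*x)/(400*x^4 - 1304*x^2 + 1665), Gamma_yxx = -1080/(400*x^4 - 1304*x^2 + 1665), Gamma_yxy = (400*x^3 + 180*x)/(400*x^4 - 1304*x^2 + 1665), Gamma_yyy = -864*x^2/(400*x^4 - 1304*x^2 + 1665)

E = 5/4 + (25/9)*x^2; F = -6*x; G = 37/4 + x^2
Gamma^k_ij = (1/2) g^{kl} (d_i g_jl + d_j g_il - d_l g_ij), with g^inv = (1/(EG-F^2)) [[G, -F], [-F, E]]
first partials: E_x = (50/9)*x, E_y = 0, F_x = -6, F_y = 0, G_x = 2*x, G_y = 0
D = EG - F^2 = 185/16 - (163/18)*x^2 + (25/9)*x^4
expanded: Gamma^x_xx = (G E_x - 2F F_x + F E_y)/(2D), Gamma^x_xy = (G E_y - F G_x)/(2D), Gamma^x_yy = (2G F_y - G G_x - F G_y)/(2D), Gamma^y_xx = (2E F_x - E E_y - F E_x)/(2D), Gamma^y_xy = (E G_x - F E_y)/(2D), Gamma^y_yy = (E G_y - 2F F_y + F G_x)/(2D); substitute and cancel common factors


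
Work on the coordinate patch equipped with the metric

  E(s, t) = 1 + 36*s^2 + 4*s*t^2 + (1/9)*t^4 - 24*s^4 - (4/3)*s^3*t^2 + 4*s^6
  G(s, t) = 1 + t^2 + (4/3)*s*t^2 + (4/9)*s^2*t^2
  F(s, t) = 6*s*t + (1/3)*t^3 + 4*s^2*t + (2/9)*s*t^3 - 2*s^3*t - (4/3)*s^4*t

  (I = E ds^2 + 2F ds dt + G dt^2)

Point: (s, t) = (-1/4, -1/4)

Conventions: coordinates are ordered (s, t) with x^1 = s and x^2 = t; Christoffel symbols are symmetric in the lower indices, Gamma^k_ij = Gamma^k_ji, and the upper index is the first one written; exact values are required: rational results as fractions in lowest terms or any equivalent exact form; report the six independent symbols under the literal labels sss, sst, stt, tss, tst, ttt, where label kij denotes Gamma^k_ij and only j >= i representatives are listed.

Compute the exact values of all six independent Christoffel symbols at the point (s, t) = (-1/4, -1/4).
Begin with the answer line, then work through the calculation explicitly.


Answer: Gamma_sss = -75060/28937, Gamma_sst = 2224/28937, Gamma_stt = -11120/28937, Gamma_tss = -10800/28937, Gamma_tst = 320/28937, Gamma_ttt = -1600/28937

E = 28537/9216, F = 695/2304, G = 601/576 at the point
E_s = -2085/128, E_t = 139/288, F_s = -67/72, F_t = -75/64, G_s = 5/72, G_t = -25/72
EG - F^2 = 28937/9216;  g^inv = (9216/28937) * [[601/576, -695/2304], [-695/2304, 28537/9216]]
first-kind symbols [ij,l] = (1/2)(d_i g_jl + d_j g_il - d_l g_ij): [ss,s] = E_s/2 = -2085/256, [ss,t] = F_s - E_t/2 = -75/64, [st,s] = E_t/2 = 139/576, [st,t] = G_s/2 = 5/144, [tt,s] = F_t - G_s/2 = -695/576, [tt,t] = G_t/2 = -25/144
Gamma^s_ij = (G*[ij,s] - F*[ij,t])/(EG - F^2), Gamma^t_ij = (E*[ij,t] - F*[ij,s])/(EG - F^2)


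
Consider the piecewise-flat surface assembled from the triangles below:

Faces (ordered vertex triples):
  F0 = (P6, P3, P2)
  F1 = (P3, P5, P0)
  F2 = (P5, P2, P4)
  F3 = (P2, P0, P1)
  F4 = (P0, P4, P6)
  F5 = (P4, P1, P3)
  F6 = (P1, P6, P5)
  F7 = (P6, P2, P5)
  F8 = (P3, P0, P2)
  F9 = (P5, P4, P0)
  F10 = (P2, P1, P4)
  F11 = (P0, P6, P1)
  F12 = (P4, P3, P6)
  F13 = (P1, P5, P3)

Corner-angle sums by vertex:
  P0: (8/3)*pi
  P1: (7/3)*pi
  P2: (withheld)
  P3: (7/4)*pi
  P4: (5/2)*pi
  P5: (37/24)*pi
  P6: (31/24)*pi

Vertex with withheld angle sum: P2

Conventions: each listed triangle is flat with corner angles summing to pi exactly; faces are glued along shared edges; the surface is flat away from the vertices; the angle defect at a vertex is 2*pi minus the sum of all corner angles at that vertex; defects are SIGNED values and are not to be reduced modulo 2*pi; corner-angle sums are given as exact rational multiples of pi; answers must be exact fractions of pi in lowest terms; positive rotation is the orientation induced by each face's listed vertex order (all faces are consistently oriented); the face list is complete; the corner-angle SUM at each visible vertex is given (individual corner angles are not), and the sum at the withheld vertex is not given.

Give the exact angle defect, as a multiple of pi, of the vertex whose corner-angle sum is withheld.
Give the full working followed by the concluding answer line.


V = 7, E = 21, F = 14; chi = V - E + F = 0
Gauss-Bonnet: total defect = 2*pi*chi = 0; visible defects sum to -pi/12

Answer: defect(P2) = pi/12


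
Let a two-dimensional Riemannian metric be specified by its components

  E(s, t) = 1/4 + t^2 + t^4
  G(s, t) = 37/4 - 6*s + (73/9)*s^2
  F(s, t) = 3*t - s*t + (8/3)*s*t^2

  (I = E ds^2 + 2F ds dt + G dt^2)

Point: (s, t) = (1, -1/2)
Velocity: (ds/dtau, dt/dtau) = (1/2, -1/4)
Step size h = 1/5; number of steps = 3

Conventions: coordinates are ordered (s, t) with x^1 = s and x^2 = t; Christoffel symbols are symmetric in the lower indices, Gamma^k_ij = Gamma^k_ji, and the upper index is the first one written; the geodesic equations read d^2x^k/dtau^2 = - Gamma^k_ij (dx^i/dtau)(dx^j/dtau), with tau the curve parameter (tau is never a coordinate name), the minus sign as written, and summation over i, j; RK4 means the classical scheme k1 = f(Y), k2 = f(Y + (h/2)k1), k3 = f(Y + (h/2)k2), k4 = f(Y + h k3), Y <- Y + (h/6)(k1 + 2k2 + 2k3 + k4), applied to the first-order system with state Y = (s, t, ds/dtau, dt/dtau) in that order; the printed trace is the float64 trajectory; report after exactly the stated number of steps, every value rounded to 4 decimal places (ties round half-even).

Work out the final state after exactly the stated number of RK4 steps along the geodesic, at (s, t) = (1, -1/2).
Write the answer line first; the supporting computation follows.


Answer: s = 1.3514, t = -0.6369, ds/dtau = 0.6526, dt/dtau = -0.2090

f(Y) = (ds/dtau, dt/dtau, -Gamma^s_ij Y'^i Y'^j, -Gamma^t_ij Y'^i Y'^j) with the Gammas evaluated at the stage position; h = 0.200000; intermediate values shown to 6 dp
step 0: s = 1.0000, t = -0.5000, ds/dtau = 0.5000, dt/dtau = -0.2500
step 1:
  k1: at (s, t) = (1.000000, -0.500000), (ds/dtau, dt/dtau) = (0.500000, -0.250000); Gamma_sss = 0.101742, Gamma_sst = -1.085614, Gamma_stt = -10.453353, Gamma_tss = 0.171689, Gamma_tst = 0.418026, Gamma_ttt = -0.306700; k1 = (0.500000, -0.250000, 0.356496, 0.080753)
  k2: at (s, t) = (1.050000, -0.525000), (ds/dtau, dt/dtau) = (0.535650, -0.241925); Gamma_sss = 0.073721, Gamma_sst = -1.169818, Gamma_stt = -10.912570, Gamma_tss = 0.175992, Gamma_tst = 0.439090, Gamma_ttt = -0.231235; k2 = (0.535650, -0.241925, 0.314348, 0.076838)
  k3: at (s, t) = (1.053565, -0.524192), (ds/dtau, dt/dtau) = (0.531435, -0.242316); Gamma_sss = 0.072360, Gamma_sst = -1.170964, Gamma_stt = -10.997229, Gamma_tss = 0.174923, Gamma_tst = 0.440399, Gamma_ttt = -0.228864; k3 = (0.531435, -0.242316, 0.323707, 0.077461)
  k4: at (s, t) = (1.106287, -0.548463), (ds/dtau, dt/dtau) = (0.564741, -0.234508); Gamma_sss = 0.042034, Gamma_sst = -1.261035, Gamma_stt = -11.439898, Gamma_tss = 0.178274, Gamma_tst = 0.461156, Gamma_ttt = -0.137951; k4 = (0.564741, -0.234508, 0.281705, 0.072877)
  Y <- Y + (h/6)(k1 + 2k2 + 2k3 + k4): s = 1.1066, t = -0.5484, ds/dtau = 0.5638, dt/dtau = -0.2346
step 2:
  k1: at (s, t) = (1.106630, -0.548433), (ds/dtau, dt/dtau) = (0.563810, -0.234592); Gamma_sss = 0.041901, Gamma_sst = -1.261286, Gamma_stt = -11.446840, Gamma_tss = 0.178196, Gamma_tst = 0.461267, Gamma_ttt = -0.137603; k1 = (0.563810, -0.234592, 0.282991, 0.072947)
  k2: at (s, t) = (1.163011, -0.571892), (ds/dtau, dt/dtau) = (0.592110, -0.227298); Gamma_sss = 0.009559, Gamma_sst = -1.357421, Gamma_stt = -11.907086, Gamma_tss = 0.180502, Gamma_tst = 0.482077, Gamma_ttt = -0.032571; k2 = (0.592110, -0.227298, 0.246442, 0.068161)
  k3: at (s, t) = (1.165841, -0.571163), (ds/dtau, dt/dtau) = (0.588455, -0.227776); Gamma_sss = 0.008786, Gamma_sst = -1.358965, Gamma_stt = -11.974646, Gamma_tss = 0.179617, Gamma_tst = 0.482767, Gamma_ttt = -0.030112; k3 = (0.588455, -0.227776, 0.253926, 0.068781)
  k4: at (s, t) = (1.224321, -0.593988), (ds/dtau, dt/dtau) = (0.614596, -0.220836); Gamma_sss = -0.024233, Gamma_sst = -1.460196, Gamma_stt = -12.431984, Gamma_tss = 0.181359, Gamma_tst = 0.502940, Gamma_ttt = 0.085914; k4 = (0.614596, -0.220836, 0.219074, 0.063829)
  Y <- Y + (h/6)(k1 + 2k2 + 2k3 + k4): s = 1.2246, t = -0.5940, ds/dtau = 0.6139, dt/dtau = -0.2209
step 3:
  k1: at (s, t) = (1.224615, -0.593952), (ds/dtau, dt/dtau) = (0.613904, -0.220904); Gamma_sss = -0.024319, Gamma_sst = -1.460456, Gamma_stt = -12.437956, Gamma_tss = 0.181289, Gamma_tst = 0.503005, Gamma_ttt = 0.086262; k1 = (0.613904, -0.220904, 0.220003, 0.063895)
  k2: at (s, t) = (1.286005, -0.616043), (ds/dtau, dt/dtau) = (0.635904, -0.214514); Gamma_sss = -0.057893, Gamma_sst = -1.566868, Gamma_stt = -12.920303, Gamma_tss = 0.182357, Gamma_tst = 0.522853, Gamma_ttt = 0.212258; k2 = (0.635904, -0.214514, 0.190481, 0.059137)
  k3: at (s, t) = (1.288205, -0.615404), (ds/dtau, dt/dtau) = (0.632952, -0.214990); Gamma_sss = -0.058235, Gamma_sst = -1.568391, Gamma_stt = -12.974313, Gamma_tss = 0.181650, Gamma_tst = 0.523133, Gamma_ttt = 0.214388; k3 = (0.632952, -0.214990, 0.196164, 0.059691)
  k4: at (s, t) = (1.351205, -0.636950), (ds/dtau, dt/dtau) = (0.653137, -0.208966); Gamma_sss = -0.091554, Gamma_sst = -1.678671, Gamma_stt = -13.463490, Gamma_tss = 0.182445, Gamma_tst = 0.542312, Gamma_ttt = 0.347434; k4 = (0.653137, -0.208966, 0.168740, 0.055033)
  Y <- Y + (h/6)(k1 + 2k2 + 2k3 + k4): s = 1.3514, t = -0.6369, ds/dtau = 0.6526, dt/dtau = -0.2090


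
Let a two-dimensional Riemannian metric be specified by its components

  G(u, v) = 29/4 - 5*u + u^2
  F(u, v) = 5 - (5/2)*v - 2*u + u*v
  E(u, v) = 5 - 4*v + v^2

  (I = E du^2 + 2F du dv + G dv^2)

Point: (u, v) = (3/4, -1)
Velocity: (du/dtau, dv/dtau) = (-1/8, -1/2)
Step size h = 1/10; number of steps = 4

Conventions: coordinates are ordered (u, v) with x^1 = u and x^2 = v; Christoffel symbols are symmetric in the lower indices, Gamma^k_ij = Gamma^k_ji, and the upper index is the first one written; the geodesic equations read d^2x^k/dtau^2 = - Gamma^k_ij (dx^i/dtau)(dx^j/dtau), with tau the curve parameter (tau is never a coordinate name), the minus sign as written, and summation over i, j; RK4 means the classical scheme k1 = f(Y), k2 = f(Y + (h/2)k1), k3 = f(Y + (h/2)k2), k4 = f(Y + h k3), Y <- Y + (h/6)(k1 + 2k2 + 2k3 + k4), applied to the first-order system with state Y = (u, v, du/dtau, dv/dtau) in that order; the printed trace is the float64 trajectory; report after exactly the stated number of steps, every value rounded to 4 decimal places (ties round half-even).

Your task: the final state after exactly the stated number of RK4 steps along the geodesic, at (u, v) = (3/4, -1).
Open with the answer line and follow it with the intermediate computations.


Answer: u = 0.7022, v = -1.1987, du/dtau = -0.1143, dv/dtau = -0.4939

f(Y) = (du/dtau, dv/dtau, -Gamma^u_ij Y'^i Y'^j, -Gamma^v_ij Y'^i Y'^j) with the Gammas evaluated at the stage position; h = 0.100000; intermediate values shown to 6 dp
step 0: u = 0.7500, v = -1.0000, du/dtau = -0.1250, dv/dtau = -0.5000
step 1:
  k1: at (u, v) = (0.750000, -1.000000), (du/dtau, dv/dtau) = (-0.125000, -0.500000); Gamma_uuu = 0.000000, Gamma_uuv = -0.229665, Gamma_uvv = 0.000000, Gamma_vuu = 0.000000, Gamma_vuv = -0.133971, Gamma_vvv = 0.000000; k1 = (-0.125000, -0.500000, 0.028708, 0.016746)
  k2: at (u, v) = (0.743750, -1.025000), (du/dtau, dv/dtau) = (-0.123565, -0.499163); Gamma_uuu = 0.000000, Gamma_uuv = -0.228560, Gamma_uvv = 0.000000, Gamma_vuu = 0.000000, Gamma_vuv = -0.132697, Gamma_vvv = 0.000000; k2 = (-0.123565, -0.499163, 0.028195, 0.016369)
  k3: at (u, v) = (0.743822, -1.024958), (du/dtau, dv/dtau) = (-0.123590, -0.499182); Gamma_uuu = 0.000000, Gamma_uuv = -0.228566, Gamma_uvv = 0.000000, Gamma_vuu = 0.000000, Gamma_vuv = -0.132697, Gamma_vvv = 0.000000; k3 = (-0.123590, -0.499182, 0.028202, 0.016373)
  k4: at (u, v) = (0.737641, -1.049918), (du/dtau, dv/dtau) = (-0.122180, -0.498363); Gamma_uuu = 0.000000, Gamma_uuv = -0.227472, Gamma_uvv = 0.000000, Gamma_vuu = 0.000000, Gamma_vuv = -0.131442, Gamma_vvv = 0.000000; k4 = (-0.122180, -0.498363, 0.027701, 0.016007)
  Y <- Y + (h/6)(k1 + 2k2 + 2k3 + k4): u = 0.7376, v = -1.0499, du/dtau = -0.1222, dv/dtau = -0.4984
step 2:
  k1: at (u, v) = (0.737642, -1.049918), (du/dtau, dv/dtau) = (-0.122180, -0.498363); Gamma_uuu = 0.000000, Gamma_uuv = -0.227472, Gamma_uvv = 0.000000, Gamma_vuu = 0.000000, Gamma_vuv = -0.131442, Gamma_vvv = 0.000000; k1 = (-0.122180, -0.498363, 0.027701, 0.016007)
  k2: at (u, v) = (0.731533, -1.074836), (du/dtau, dv/dtau) = (-0.120795, -0.497562); Gamma_uuu = 0.000000, Gamma_uuv = -0.226389, Gamma_uvv = 0.000000, Gamma_vuu = 0.000000, Gamma_vuv = -0.130206, Gamma_vvv = 0.000000; k2 = (-0.120795, -0.497562, 0.027213, 0.015652)
  k3: at (u, v) = (0.731602, -1.074796), (du/dtau, dv/dtau) = (-0.120819, -0.497580); Gamma_uuu = 0.000000, Gamma_uuv = -0.226394, Gamma_uvv = 0.000000, Gamma_vuu = 0.000000, Gamma_vuv = -0.130205, Gamma_vvv = 0.000000; k3 = (-0.120819, -0.497580, 0.027220, 0.015655)
  k4: at (u, v) = (0.725560, -1.099676), (du/dtau, dv/dtau) = (-0.119458, -0.496797); Gamma_uuu = 0.000000, Gamma_uuv = -0.225322, Gamma_uvv = 0.000000, Gamma_vuu = 0.000000, Gamma_vuv = -0.128988, Gamma_vvv = 0.000000; k4 = (-0.119458, -0.496797, 0.026744, 0.015310)
  Y <- Y + (h/6)(k1 + 2k2 + 2k3 + k4): u = 0.7256, v = -1.0997, du/dtau = -0.1195, dv/dtau = -0.4968
step 3:
  k1: at (u, v) = (0.725561, -1.099675), (du/dtau, dv/dtau) = (-0.119458, -0.496797); Gamma_uuu = 0.000000, Gamma_uuv = -0.225322, Gamma_uvv = 0.000000, Gamma_vuu = 0.000000, Gamma_vuv = -0.128988, Gamma_vvv = 0.000000; k1 = (-0.119458, -0.496797, 0.026744, 0.015310)
  k2: at (u, v) = (0.719588, -1.124515), (du/dtau, dv/dtau) = (-0.118121, -0.496032); Gamma_uuu = 0.000000, Gamma_uuv = -0.224262, Gamma_uvv = 0.000000, Gamma_vuu = 0.000000, Gamma_vuv = -0.127789, Gamma_vvv = 0.000000; k2 = (-0.118121, -0.496032, 0.026280, 0.014975)
  k3: at (u, v) = (0.719655, -1.124477), (du/dtau, dv/dtau) = (-0.118144, -0.496048); Gamma_uuu = 0.000000, Gamma_uuv = -0.224266, Gamma_uvv = 0.000000, Gamma_vuu = 0.000000, Gamma_vuv = -0.127788, Gamma_vvv = 0.000000; k3 = (-0.118144, -0.496048, 0.026286, 0.014978)
  k4: at (u, v) = (0.713746, -1.149280), (du/dtau, dv/dtau) = (-0.116829, -0.495299); Gamma_uuu = 0.000000, Gamma_uuv = -0.223216, Gamma_uvv = 0.000000, Gamma_vuu = 0.000000, Gamma_vuv = -0.126607, Gamma_vvv = 0.000000; k4 = (-0.116829, -0.495299, 0.025833, 0.014652)
  Y <- Y + (h/6)(k1 + 2k2 + 2k3 + k4): u = 0.7137, v = -1.1493, du/dtau = -0.1168, dv/dtau = -0.4953
step 4:
  k1: at (u, v) = (0.713747, -1.149279), (du/dtau, dv/dtau) = (-0.116830, -0.495299); Gamma_uuu = 0.000000, Gamma_uuv = -0.223216, Gamma_uvv = 0.000000, Gamma_vuu = 0.000000, Gamma_vuv = -0.126607, Gamma_vvv = 0.000000; k1 = (-0.116830, -0.495299, 0.025833, 0.014652)
  k2: at (u, v) = (0.707906, -1.174044), (du/dtau, dv/dtau) = (-0.115538, -0.494567); Gamma_uuu = 0.000000, Gamma_uuv = -0.222176, Gamma_uvv = 0.000000, Gamma_vuu = 0.000000, Gamma_vuv = -0.125443, Gamma_vvv = 0.000000; k2 = (-0.115538, -0.494567, 0.025391, 0.014336)
  k3: at (u, v) = (0.707970, -1.174008), (du/dtau, dv/dtau) = (-0.115560, -0.494583); Gamma_uuu = 0.000000, Gamma_uuv = -0.222181, Gamma_uvv = 0.000000, Gamma_vuu = 0.000000, Gamma_vuv = -0.125442, Gamma_vvv = 0.000000; k3 = (-0.115560, -0.494583, 0.025397, 0.014339)
  k4: at (u, v) = (0.702191, -1.198737), (du/dtau, dv/dtau) = (-0.114290, -0.493865); Gamma_uuu = 0.000000, Gamma_uuv = -0.221151, Gamma_uvv = 0.000000, Gamma_vuu = 0.000000, Gamma_vuv = -0.124295, Gamma_vvv = 0.000000; k4 = (-0.114290, -0.493865, 0.024965, 0.014031)
  Y <- Y + (h/6)(k1 + 2k2 + 2k3 + k4): u = 0.7022, v = -1.1987, du/dtau = -0.1143, dv/dtau = -0.4939


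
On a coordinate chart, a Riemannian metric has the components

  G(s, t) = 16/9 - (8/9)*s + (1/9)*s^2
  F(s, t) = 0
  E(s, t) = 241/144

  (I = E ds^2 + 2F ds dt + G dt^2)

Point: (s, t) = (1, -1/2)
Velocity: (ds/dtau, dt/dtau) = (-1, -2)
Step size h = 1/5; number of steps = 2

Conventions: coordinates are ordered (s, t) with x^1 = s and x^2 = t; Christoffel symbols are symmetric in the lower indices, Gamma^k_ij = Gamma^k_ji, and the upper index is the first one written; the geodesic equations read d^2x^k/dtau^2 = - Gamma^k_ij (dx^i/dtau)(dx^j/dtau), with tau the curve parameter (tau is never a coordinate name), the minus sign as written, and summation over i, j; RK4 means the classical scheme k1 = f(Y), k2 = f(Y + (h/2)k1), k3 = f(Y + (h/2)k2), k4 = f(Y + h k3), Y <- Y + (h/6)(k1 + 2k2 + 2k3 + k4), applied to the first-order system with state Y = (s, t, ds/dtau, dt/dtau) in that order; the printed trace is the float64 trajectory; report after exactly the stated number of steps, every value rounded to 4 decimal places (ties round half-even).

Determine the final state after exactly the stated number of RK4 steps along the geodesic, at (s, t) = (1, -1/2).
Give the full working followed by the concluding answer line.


f(Y) = (ds/dtau, dt/dtau, -Gamma^s_ij Y'^i Y'^j, -Gamma^t_ij Y'^i Y'^j) with the Gammas evaluated at the stage position; h = 0.200000; intermediate values shown to 6 dp
step 0: s = 1.0000, t = -0.5000, ds/dtau = -1.0000, dt/dtau = -2.0000
step 1:
  k1: at (s, t) = (1.000000, -0.500000), (ds/dtau, dt/dtau) = (-1.000000, -2.000000); Gamma_sss = 0.000000, Gamma_sst = 0.000000, Gamma_stt = 0.199170, Gamma_tss = 0.000000, Gamma_tst = -0.333333, Gamma_ttt = 0.000000; k1 = (-1.000000, -2.000000, -0.796680, 1.333333)
  k2: at (s, t) = (0.900000, -0.700000), (ds/dtau, dt/dtau) = (-1.079668, -1.866667); Gamma_sss = 0.000000, Gamma_sst = 0.000000, Gamma_stt = 0.205809, Gamma_tss = 0.000000, Gamma_tst = -0.322581, Gamma_ttt = 0.000000; k2 = (-1.079668, -1.866667, -0.717130, 1.300245)
  k3: at (s, t) = (0.892033, -0.686667), (ds/dtau, dt/dtau) = (-1.071713, -1.869975); Gamma_sss = 0.000000, Gamma_sst = 0.000000, Gamma_stt = 0.206338, Gamma_tss = 0.000000, Gamma_tst = -0.321754, Gamma_ttt = 0.000000; k3 = (-1.071713, -1.869975, -0.721525, 1.289639)
  k4: at (s, t) = (0.785657, -0.873995), (ds/dtau, dt/dtau) = (-1.144305, -1.742072); Gamma_sss = 0.000000, Gamma_sst = 0.000000, Gamma_stt = 0.213400, Gamma_tss = 0.000000, Gamma_tst = -0.311106, Gamma_ttt = 0.000000; k4 = (-1.144305, -1.742072, -0.647631, 1.240354)
  Y <- Y + (h/6)(k1 + 2k2 + 2k3 + k4): s = 0.7851, t = -0.8738, ds/dtau = -1.1441, dt/dtau = -1.7416
step 2:
  k1: at (s, t) = (0.785098, -0.873845), (ds/dtau, dt/dtau) = (-1.144054, -1.741551); Gamma_sss = 0.000000, Gamma_sst = 0.000000, Gamma_stt = 0.213437, Gamma_tss = 0.000000, Gamma_tst = -0.311051, Gamma_ttt = 0.000000; k1 = (-1.144054, -1.741551, -0.647356, 1.239496)
  k2: at (s, t) = (0.670692, -1.048000), (ds/dtau, dt/dtau) = (-1.208790, -1.617602); Gamma_sss = 0.000000, Gamma_sst = 0.000000, Gamma_stt = 0.221033, Gamma_tss = 0.000000, Gamma_tst = -0.300363, Gamma_ttt = 0.000000; k2 = (-1.208790, -1.617602, -0.578363, 1.174623)
  k3: at (s, t) = (0.664219, -1.035605), (ds/dtau, dt/dtau) = (-1.201890, -1.624089); Gamma_sss = 0.000000, Gamma_sst = 0.000000, Gamma_stt = 0.221463, Gamma_tss = 0.000000, Gamma_tst = -0.299780, Gamma_ttt = 0.000000; k3 = (-1.201890, -1.624089, -0.584144, 1.170327)
  k4: at (s, t) = (0.544720, -1.198663), (ds/dtau, dt/dtau) = (-1.260883, -1.507486); Gamma_sss = 0.000000, Gamma_sst = 0.000000, Gamma_stt = 0.229396, Gamma_tss = 0.000000, Gamma_tst = -0.289412, Gamma_ttt = 0.000000; k4 = (-1.260883, -1.507486, -0.521306, 1.100208)
  Y <- Y + (h/6)(k1 + 2k2 + 2k3 + k4): s = 0.5442, t = -1.1983, ds/dtau = -1.2605, dt/dtau = -1.5072

Answer: s = 0.5442, t = -1.1983, ds/dtau = -1.2605, dt/dtau = -1.5072
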